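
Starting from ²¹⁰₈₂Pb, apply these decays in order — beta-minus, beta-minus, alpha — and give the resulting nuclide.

Pb-206

Start: (A, Z) = (210, 82).
After β⁻: (210, 83).
After β⁻: (210, 84).
After α: (206, 82).
Z = 82 is lead.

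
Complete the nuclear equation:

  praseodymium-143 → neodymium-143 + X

beta-minus particle

Conserve mass number: 143 = 143 + A, so A = 0.
Conserve atomic number: 59 = 60 + Z, so Z = -1.
A = 0 and Z = -1 is e⁻ — a beta-minus particle.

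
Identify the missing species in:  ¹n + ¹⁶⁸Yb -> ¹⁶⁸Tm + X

proton

Conserve mass number: 1 + 168 = 168 + A, so A = 1.
Conserve atomic number: 0 + 70 = 69 + Z, so Z = 1.
A = 1 and Z = 1 is ¹H — a proton.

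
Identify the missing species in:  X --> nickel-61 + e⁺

Conserve mass number: A = 61 + 0, so A = 61.
Conserve atomic number: Z = 28 + 1, so Z = 29.
Z = 29 is copper, so the species is copper-61.

Cu-61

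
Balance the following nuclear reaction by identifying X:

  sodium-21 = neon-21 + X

positron

Conserve mass number: 21 = 21 + A, so A = 0.
Conserve atomic number: 11 = 10 + Z, so Z = 1.
A = 0 and Z = 1 is e⁺ — a positron.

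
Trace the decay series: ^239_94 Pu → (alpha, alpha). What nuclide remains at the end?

Start: (A, Z) = (239, 94).
After α: (235, 92).
After α: (231, 90).
Z = 90 is thorium.

Th-231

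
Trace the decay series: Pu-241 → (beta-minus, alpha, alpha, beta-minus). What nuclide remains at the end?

Start: (A, Z) = (241, 94).
After β⁻: (241, 95).
After α: (237, 93).
After α: (233, 91).
After β⁻: (233, 92).
Z = 92 is uranium.

U-233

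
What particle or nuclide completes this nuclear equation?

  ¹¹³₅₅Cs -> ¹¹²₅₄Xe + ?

Conserve mass number: 113 = 112 + A, so A = 1.
Conserve atomic number: 55 = 54 + Z, so Z = 1.
A = 1 and Z = 1 is ¹₁H — a proton.

proton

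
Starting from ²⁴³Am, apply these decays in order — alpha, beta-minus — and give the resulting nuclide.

Pu-239

Start: (A, Z) = (243, 95).
After α: (239, 93).
After β⁻: (239, 94).
Z = 94 is plutonium.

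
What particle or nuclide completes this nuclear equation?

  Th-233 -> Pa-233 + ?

beta-minus particle

Conserve mass number: 233 = 233 + A, so A = 0.
Conserve atomic number: 90 = 91 + Z, so Z = -1.
A = 0 and Z = -1 is e⁻ — a beta-minus particle.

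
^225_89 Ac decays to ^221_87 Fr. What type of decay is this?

alpha decay

ΔA = 221 − 225 = -4; ΔZ = 87 − 89 = -2.
A drops by 4 and Z drops by 2 — the signature of alpha emission.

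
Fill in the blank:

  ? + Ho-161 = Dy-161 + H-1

Conserve mass number: A + 161 = 161 + 1, so A = 1.
Conserve atomic number: Z + 67 = 66 + 1, so Z = 0.
A = 1 and Z = 0 is n — a neutron.

neutron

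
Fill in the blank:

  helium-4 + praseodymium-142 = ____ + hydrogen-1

Nd-145

Conserve mass number: 4 + 142 = A + 1, so A = 145.
Conserve atomic number: 2 + 59 = Z + 1, so Z = 60.
Z = 60 is neodymium, so the species is neodymium-145.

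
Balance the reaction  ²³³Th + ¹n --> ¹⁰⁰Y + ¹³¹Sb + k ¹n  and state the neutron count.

3

Conserve mass number: 234 = 100 + 131 + k, so k = 234 − 231 = 3.
Check atomic number: 90 = 39 + 51 + 0 = 90. ✓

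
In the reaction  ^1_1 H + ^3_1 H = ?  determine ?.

He-4

Conserve mass number: 1 + 3 = A, so A = 4.
Conserve atomic number: 1 + 1 = Z, so Z = 2.
A = 4 and Z = 2 is ^4_2 He — an alpha particle.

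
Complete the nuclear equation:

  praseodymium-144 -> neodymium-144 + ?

Conserve mass number: 144 = 144 + A, so A = 0.
Conserve atomic number: 59 = 60 + Z, so Z = -1.
A = 0 and Z = -1 is e⁻ — a beta-minus particle.

beta-minus particle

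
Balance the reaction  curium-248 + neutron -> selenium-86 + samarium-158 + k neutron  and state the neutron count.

5

Conserve mass number: 249 = 86 + 158 + k, so k = 249 − 244 = 5.
Check atomic number: 96 = 34 + 62 + 0 = 96. ✓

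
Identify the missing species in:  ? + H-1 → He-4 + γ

triton

Conserve mass number: A + 1 = 4 + 0, so A = 3.
Conserve atomic number: Z + 1 = 2 + 0, so Z = 1.
A = 3 and Z = 1 is H-3 — a triton.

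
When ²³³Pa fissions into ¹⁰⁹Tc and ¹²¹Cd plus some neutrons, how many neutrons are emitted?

Conserve mass number: 233 = 109 + 121 + k, so k = 233 − 230 = 3.
Check atomic number: 91 = 43 + 48 + 0 = 91. ✓

3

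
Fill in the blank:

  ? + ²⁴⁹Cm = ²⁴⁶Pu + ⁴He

Conserve mass number: A + 249 = 246 + 4, so A = 1.
Conserve atomic number: Z + 96 = 94 + 2, so Z = 0.
A = 1 and Z = 0 is ¹n — a neutron.

neutron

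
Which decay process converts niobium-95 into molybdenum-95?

ΔA = 95 − 95 = 0; ΔZ = 42 − 41 = +1.
A is unchanged and Z rises by 1 — a neutron has become a proton (β⁻ decay).

beta-minus decay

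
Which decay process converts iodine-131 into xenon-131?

beta-minus decay

ΔA = 131 − 131 = 0; ΔZ = 54 − 53 = +1.
A is unchanged and Z rises by 1 — a neutron has become a proton (β⁻ decay).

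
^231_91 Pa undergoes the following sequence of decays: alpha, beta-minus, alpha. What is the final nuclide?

Ra-223

Start: (A, Z) = (231, 91).
After α: (227, 89).
After β⁻: (227, 90).
After α: (223, 88).
Z = 88 is radium.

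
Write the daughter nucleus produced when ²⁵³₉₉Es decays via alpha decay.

Alpha decay: mass number changes by -4, atomic number by -2.
A: 253 − 4 = 249; Z: 99 − 2 = 97.
Z = 97 is berkelium, so the daughter is ²⁴⁹₉₇Bk.

Bk-249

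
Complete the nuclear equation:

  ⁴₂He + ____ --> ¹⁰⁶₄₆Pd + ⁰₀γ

Ru-102

Conserve mass number: 4 + A = 106 + 0, so A = 102.
Conserve atomic number: 2 + Z = 46 + 0, so Z = 44.
Z = 44 is ruthenium, so the species is ¹⁰²₄₄Ru.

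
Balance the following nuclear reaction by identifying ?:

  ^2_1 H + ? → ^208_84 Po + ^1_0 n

Bi-207

Conserve mass number: 2 + A = 208 + 1, so A = 207.
Conserve atomic number: 1 + Z = 84 + 0, so Z = 83.
Z = 83 is bismuth, so the species is ^207_83 Bi.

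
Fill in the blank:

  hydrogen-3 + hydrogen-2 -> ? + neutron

He-4

Conserve mass number: 3 + 2 = A + 1, so A = 4.
Conserve atomic number: 1 + 1 = Z + 0, so Z = 2.
A = 4 and Z = 2 is helium-4 — an alpha particle.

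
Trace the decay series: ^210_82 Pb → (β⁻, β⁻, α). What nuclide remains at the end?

Pb-206

Start: (A, Z) = (210, 82).
After β⁻: (210, 83).
After β⁻: (210, 84).
After α: (206, 82).
Z = 82 is lead.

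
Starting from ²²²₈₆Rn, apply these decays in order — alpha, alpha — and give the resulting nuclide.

Pb-214

Start: (A, Z) = (222, 86).
After α: (218, 84).
After α: (214, 82).
Z = 82 is lead.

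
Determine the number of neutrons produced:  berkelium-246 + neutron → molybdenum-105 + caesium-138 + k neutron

4

Conserve mass number: 247 = 105 + 138 + k, so k = 247 − 243 = 4.
Check atomic number: 97 = 42 + 55 + 0 = 97. ✓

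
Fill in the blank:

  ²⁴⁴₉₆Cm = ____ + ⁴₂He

Pu-240

Conserve mass number: 244 = A + 4, so A = 240.
Conserve atomic number: 96 = Z + 2, so Z = 94.
Z = 94 is plutonium, so the species is ²⁴⁰₉₄Pu.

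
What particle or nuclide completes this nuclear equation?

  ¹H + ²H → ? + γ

He-3

Conserve mass number: 1 + 2 = A + 0, so A = 3.
Conserve atomic number: 1 + 1 = Z + 0, so Z = 2.
Z = 2 is helium, so the species is ³He.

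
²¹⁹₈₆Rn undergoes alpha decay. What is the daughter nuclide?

Po-215

Alpha decay: mass number changes by -4, atomic number by -2.
A: 219 − 4 = 215; Z: 86 − 2 = 84.
Z = 84 is polonium, so the daughter is ²¹⁵₈₄Po.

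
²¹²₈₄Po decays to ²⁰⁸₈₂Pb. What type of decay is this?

alpha decay

ΔA = 208 − 212 = -4; ΔZ = 82 − 84 = -2.
A drops by 4 and Z drops by 2 — the signature of alpha emission.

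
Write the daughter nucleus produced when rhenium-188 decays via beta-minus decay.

Os-188

Beta-minus decay: mass number changes by +0, atomic number by +1.
A: 188 = 188; Z: 75 + 1 = 76.
Z = 76 is osmium, so the daughter is osmium-188.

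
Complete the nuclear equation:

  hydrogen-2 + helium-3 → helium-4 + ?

proton

Conserve mass number: 2 + 3 = 4 + A, so A = 1.
Conserve atomic number: 1 + 2 = 2 + Z, so Z = 1.
A = 1 and Z = 1 is hydrogen-1 — a proton.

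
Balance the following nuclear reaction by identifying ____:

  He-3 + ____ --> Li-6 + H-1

Conserve mass number: 3 + A = 6 + 1, so A = 4.
Conserve atomic number: 2 + Z = 3 + 1, so Z = 2.
A = 4 and Z = 2 is He-4 — an alpha particle.

alpha particle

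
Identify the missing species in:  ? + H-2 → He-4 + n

Conserve mass number: A + 2 = 4 + 1, so A = 3.
Conserve atomic number: Z + 1 = 2 + 0, so Z = 1.
A = 3 and Z = 1 is H-3 — a triton.

triton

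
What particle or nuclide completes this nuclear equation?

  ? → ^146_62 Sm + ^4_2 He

Gd-150

Conserve mass number: A = 146 + 4, so A = 150.
Conserve atomic number: Z = 62 + 2, so Z = 64.
Z = 64 is gadolinium, so the species is ^150_64 Gd.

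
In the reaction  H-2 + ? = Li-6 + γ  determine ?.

alpha particle

Conserve mass number: 2 + A = 6 + 0, so A = 4.
Conserve atomic number: 1 + Z = 3 + 0, so Z = 2.
A = 4 and Z = 2 is He-4 — an alpha particle.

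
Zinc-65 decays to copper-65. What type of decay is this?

beta-plus decay or electron capture

ΔA = 65 − 65 = 0; ΔZ = 29 − 30 = -1.
A is unchanged and Z drops by 1 — a proton has become a neutron (β⁺ emission or electron capture).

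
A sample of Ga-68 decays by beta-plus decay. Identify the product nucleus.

Zn-68

Beta-plus decay: mass number changes by +0, atomic number by -1.
A: 68 = 68; Z: 31 − 1 = 30.
Z = 30 is zinc, so the daughter is Zn-68.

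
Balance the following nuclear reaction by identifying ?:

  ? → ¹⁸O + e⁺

Conserve mass number: A = 18 + 0, so A = 18.
Conserve atomic number: Z = 8 + 1, so Z = 9.
Z = 9 is fluorine, so the species is ¹⁸F.

F-18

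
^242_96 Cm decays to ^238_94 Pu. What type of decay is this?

alpha decay

ΔA = 238 − 242 = -4; ΔZ = 94 − 96 = -2.
A drops by 4 and Z drops by 2 — the signature of alpha emission.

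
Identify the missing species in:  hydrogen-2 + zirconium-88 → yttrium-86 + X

Conserve mass number: 2 + 88 = 86 + A, so A = 4.
Conserve atomic number: 1 + 40 = 39 + Z, so Z = 2.
A = 4 and Z = 2 is helium-4 — an alpha particle.

alpha particle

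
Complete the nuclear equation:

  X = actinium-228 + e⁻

Conserve mass number: A = 228 + 0, so A = 228.
Conserve atomic number: Z = 89 − 1, so Z = 88.
Z = 88 is radium, so the species is radium-228.

Ra-228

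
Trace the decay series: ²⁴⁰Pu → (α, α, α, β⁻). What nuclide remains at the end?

Ac-228

Start: (A, Z) = (240, 94).
After α: (236, 92).
After α: (232, 90).
After α: (228, 88).
After β⁻: (228, 89).
Z = 89 is actinium.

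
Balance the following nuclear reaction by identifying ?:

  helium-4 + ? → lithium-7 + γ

Conserve mass number: 4 + A = 7 + 0, so A = 3.
Conserve atomic number: 2 + Z = 3 + 0, so Z = 1.
A = 3 and Z = 1 is hydrogen-3 — a triton.

triton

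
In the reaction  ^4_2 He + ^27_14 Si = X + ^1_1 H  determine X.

P-30

Conserve mass number: 4 + 27 = A + 1, so A = 30.
Conserve atomic number: 2 + 14 = Z + 1, so Z = 15.
Z = 15 is phosphorus, so the species is ^30_15 P.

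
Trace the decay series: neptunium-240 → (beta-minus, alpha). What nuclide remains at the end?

U-236

Start: (A, Z) = (240, 93).
After β⁻: (240, 94).
After α: (236, 92).
Z = 92 is uranium.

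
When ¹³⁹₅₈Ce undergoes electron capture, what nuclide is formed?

La-139

Electron capture: mass number changes by +0, atomic number by -1.
A: 139 = 139; Z: 58 − 1 = 57.
Z = 57 is lanthanum, so the daughter is ¹³⁹₅₇La.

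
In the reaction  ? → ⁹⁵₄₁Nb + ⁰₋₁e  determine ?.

Conserve mass number: A = 95 + 0, so A = 95.
Conserve atomic number: Z = 41 − 1, so Z = 40.
Z = 40 is zirconium, so the species is ⁹⁵₄₀Zr.

Zr-95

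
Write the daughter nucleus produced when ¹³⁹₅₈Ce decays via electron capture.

Electron capture: mass number changes by +0, atomic number by -1.
A: 139 = 139; Z: 58 − 1 = 57.
Z = 57 is lanthanum, so the daughter is ¹³⁹₅₇La.

La-139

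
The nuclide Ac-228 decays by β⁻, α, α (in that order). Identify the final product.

Start: (A, Z) = (228, 89).
After β⁻: (228, 90).
After α: (224, 88).
After α: (220, 86).
Z = 86 is radon.

Rn-220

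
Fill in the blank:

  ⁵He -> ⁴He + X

Conserve mass number: 5 = 4 + A, so A = 1.
Conserve atomic number: 2 = 2 + Z, so Z = 0.
A = 1 and Z = 0 is ¹n — a neutron.

neutron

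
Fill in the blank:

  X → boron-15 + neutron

Conserve mass number: A = 15 + 1, so A = 16.
Conserve atomic number: Z = 5 + 0, so Z = 5.
Z = 5 is boron, so the species is boron-16.

B-16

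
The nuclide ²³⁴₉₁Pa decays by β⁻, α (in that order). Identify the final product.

Th-230

Start: (A, Z) = (234, 91).
After β⁻: (234, 92).
After α: (230, 90).
Z = 90 is thorium.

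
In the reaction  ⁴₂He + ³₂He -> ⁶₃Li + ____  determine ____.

proton

Conserve mass number: 4 + 3 = 6 + A, so A = 1.
Conserve atomic number: 2 + 2 = 3 + Z, so Z = 1.
A = 1 and Z = 1 is ¹₁H — a proton.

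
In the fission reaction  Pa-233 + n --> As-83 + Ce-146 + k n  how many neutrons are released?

Conserve mass number: 234 = 83 + 146 + k, so k = 234 − 229 = 5.
Check atomic number: 91 = 33 + 58 + 0 = 91. ✓

5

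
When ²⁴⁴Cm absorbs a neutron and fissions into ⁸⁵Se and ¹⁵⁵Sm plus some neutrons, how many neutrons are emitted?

5

Conserve mass number: 245 = 85 + 155 + k, so k = 245 − 240 = 5.
Check atomic number: 96 = 34 + 62 + 0 = 96. ✓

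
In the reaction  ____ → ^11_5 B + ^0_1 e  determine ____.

Conserve mass number: A = 11 + 0, so A = 11.
Conserve atomic number: Z = 5 + 1, so Z = 6.
Z = 6 is carbon, so the species is ^11_6 C.

C-11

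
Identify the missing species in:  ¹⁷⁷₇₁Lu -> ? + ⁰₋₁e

Hf-177

Conserve mass number: 177 = A + 0, so A = 177.
Conserve atomic number: 71 = Z − 1, so Z = 72.
Z = 72 is hafnium, so the species is ¹⁷⁷₇₂Hf.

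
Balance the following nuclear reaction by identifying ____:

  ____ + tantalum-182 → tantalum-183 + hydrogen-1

deuteron

Conserve mass number: A + 182 = 183 + 1, so A = 2.
Conserve atomic number: Z + 73 = 73 + 1, so Z = 1.
A = 2 and Z = 1 is hydrogen-2 — a deuteron.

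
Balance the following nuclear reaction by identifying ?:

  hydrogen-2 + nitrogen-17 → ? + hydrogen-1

Conserve mass number: 2 + 17 = A + 1, so A = 18.
Conserve atomic number: 1 + 7 = Z + 1, so Z = 7.
Z = 7 is nitrogen, so the species is nitrogen-18.

N-18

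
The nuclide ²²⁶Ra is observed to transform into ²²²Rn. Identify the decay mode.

ΔA = 222 − 226 = -4; ΔZ = 86 − 88 = -2.
A drops by 4 and Z drops by 2 — the signature of alpha emission.

alpha decay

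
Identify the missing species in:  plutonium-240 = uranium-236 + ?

Conserve mass number: 240 = 236 + A, so A = 4.
Conserve atomic number: 94 = 92 + Z, so Z = 2.
A = 4 and Z = 2 is helium-4 — an alpha particle.

alpha particle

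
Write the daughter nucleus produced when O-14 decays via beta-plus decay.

Beta-plus decay: mass number changes by +0, atomic number by -1.
A: 14 = 14; Z: 8 − 1 = 7.
Z = 7 is nitrogen, so the daughter is N-14.

N-14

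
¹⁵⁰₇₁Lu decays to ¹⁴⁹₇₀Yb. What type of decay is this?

proton emission

ΔA = 149 − 150 = -1; ΔZ = 70 − 71 = -1.
A drops by 1 and Z drops by 1 — a proton was emitted.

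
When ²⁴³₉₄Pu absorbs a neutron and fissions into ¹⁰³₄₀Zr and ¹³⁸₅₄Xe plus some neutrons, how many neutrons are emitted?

3

Conserve mass number: 244 = 103 + 138 + k, so k = 244 − 241 = 3.
Check atomic number: 94 = 40 + 54 + 0 = 94. ✓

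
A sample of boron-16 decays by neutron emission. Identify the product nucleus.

Neutron emission: mass number changes by -1, atomic number by +0.
A: 16 − 1 = 15; Z: 5 = 5.
Z = 5 is boron, so the daughter is boron-15.

B-15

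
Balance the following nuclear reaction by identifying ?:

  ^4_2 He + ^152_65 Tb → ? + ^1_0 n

Ho-155

Conserve mass number: 4 + 152 = A + 1, so A = 155.
Conserve atomic number: 2 + 65 = Z + 0, so Z = 67.
Z = 67 is holmium, so the species is ^155_67 Ho.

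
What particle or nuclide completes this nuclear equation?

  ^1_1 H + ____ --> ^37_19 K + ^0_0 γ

Ar-36

Conserve mass number: 1 + A = 37 + 0, so A = 36.
Conserve atomic number: 1 + Z = 19 + 0, so Z = 18.
Z = 18 is argon, so the species is ^36_18 Ar.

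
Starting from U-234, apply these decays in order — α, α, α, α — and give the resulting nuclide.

Po-218

Start: (A, Z) = (234, 92).
After α: (230, 90).
After α: (226, 88).
After α: (222, 86).
After α: (218, 84).
Z = 84 is polonium.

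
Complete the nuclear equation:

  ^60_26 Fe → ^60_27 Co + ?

Conserve mass number: 60 = 60 + A, so A = 0.
Conserve atomic number: 26 = 27 + Z, so Z = -1.
A = 0 and Z = -1 is ^0_-1 e — a beta-minus particle.

beta-minus particle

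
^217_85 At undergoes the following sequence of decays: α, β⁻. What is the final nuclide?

Po-213

Start: (A, Z) = (217, 85).
After α: (213, 83).
After β⁻: (213, 84).
Z = 84 is polonium.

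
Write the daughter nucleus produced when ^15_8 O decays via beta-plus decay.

N-15

Beta-plus decay: mass number changes by +0, atomic number by -1.
A: 15 = 15; Z: 8 − 1 = 7.
Z = 7 is nitrogen, so the daughter is ^15_7 N.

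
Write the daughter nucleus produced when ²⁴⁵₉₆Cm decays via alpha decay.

Alpha decay: mass number changes by -4, atomic number by -2.
A: 245 − 4 = 241; Z: 96 − 2 = 94.
Z = 94 is plutonium, so the daughter is ²⁴¹₉₄Pu.

Pu-241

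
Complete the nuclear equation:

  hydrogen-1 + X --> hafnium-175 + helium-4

Ta-178

Conserve mass number: 1 + A = 175 + 4, so A = 178.
Conserve atomic number: 1 + Z = 72 + 2, so Z = 73.
Z = 73 is tantalum, so the species is tantalum-178.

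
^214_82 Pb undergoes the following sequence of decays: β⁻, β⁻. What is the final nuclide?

Po-214

Start: (A, Z) = (214, 82).
After β⁻: (214, 83).
After β⁻: (214, 84).
Z = 84 is polonium.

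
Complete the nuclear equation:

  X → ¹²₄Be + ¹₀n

Conserve mass number: A = 12 + 1, so A = 13.
Conserve atomic number: Z = 4 + 0, so Z = 4.
Z = 4 is beryllium, so the species is ¹³₄Be.

Be-13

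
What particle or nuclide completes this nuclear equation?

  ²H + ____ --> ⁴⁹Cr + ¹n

Conserve mass number: 2 + A = 49 + 1, so A = 48.
Conserve atomic number: 1 + Z = 24 + 0, so Z = 23.
Z = 23 is vanadium, so the species is ⁴⁸V.

V-48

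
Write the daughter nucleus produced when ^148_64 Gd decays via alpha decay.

Alpha decay: mass number changes by -4, atomic number by -2.
A: 148 − 4 = 144; Z: 64 − 2 = 62.
Z = 62 is samarium, so the daughter is ^144_62 Sm.

Sm-144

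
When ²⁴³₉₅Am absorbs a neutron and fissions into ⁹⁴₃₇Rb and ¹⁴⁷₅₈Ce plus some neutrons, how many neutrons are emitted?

Conserve mass number: 244 = 94 + 147 + k, so k = 244 − 241 = 3.
Check atomic number: 95 = 37 + 58 + 0 = 95. ✓

3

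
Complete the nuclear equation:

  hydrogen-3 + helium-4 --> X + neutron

Li-6

Conserve mass number: 3 + 4 = A + 1, so A = 6.
Conserve atomic number: 1 + 2 = Z + 0, so Z = 3.
Z = 3 is lithium, so the species is lithium-6.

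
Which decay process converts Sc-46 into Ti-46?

beta-minus decay

ΔA = 46 − 46 = 0; ΔZ = 22 − 21 = +1.
A is unchanged and Z rises by 1 — a neutron has become a proton (β⁻ decay).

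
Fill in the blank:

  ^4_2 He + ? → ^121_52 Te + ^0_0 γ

Conserve mass number: 4 + A = 121 + 0, so A = 117.
Conserve atomic number: 2 + Z = 52 + 0, so Z = 50.
Z = 50 is tin, so the species is ^117_50 Sn.

Sn-117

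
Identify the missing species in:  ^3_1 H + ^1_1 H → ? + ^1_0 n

He-3

Conserve mass number: 3 + 1 = A + 1, so A = 3.
Conserve atomic number: 1 + 1 = Z + 0, so Z = 2.
Z = 2 is helium, so the species is ^3_2 He.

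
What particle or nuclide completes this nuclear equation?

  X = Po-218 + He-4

Conserve mass number: A = 218 + 4, so A = 222.
Conserve atomic number: Z = 84 + 2, so Z = 86.
Z = 86 is radon, so the species is Rn-222.

Rn-222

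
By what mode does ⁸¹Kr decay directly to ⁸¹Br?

ΔA = 81 − 81 = 0; ΔZ = 35 − 36 = -1.
A is unchanged and Z drops by 1 — a proton has become a neutron (β⁺ emission or electron capture).

beta-plus decay or electron capture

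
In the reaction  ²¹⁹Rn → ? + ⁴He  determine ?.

Conserve mass number: 219 = A + 4, so A = 215.
Conserve atomic number: 86 = Z + 2, so Z = 84.
Z = 84 is polonium, so the species is ²¹⁵Po.

Po-215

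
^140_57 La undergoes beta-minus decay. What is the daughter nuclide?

Ce-140

Beta-minus decay: mass number changes by +0, atomic number by +1.
A: 140 = 140; Z: 57 + 1 = 58.
Z = 58 is cerium, so the daughter is ^140_58 Ce.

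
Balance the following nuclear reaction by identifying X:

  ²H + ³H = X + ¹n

He-4

Conserve mass number: 2 + 3 = A + 1, so A = 4.
Conserve atomic number: 1 + 1 = Z + 0, so Z = 2.
A = 4 and Z = 2 is ⁴He — an alpha particle.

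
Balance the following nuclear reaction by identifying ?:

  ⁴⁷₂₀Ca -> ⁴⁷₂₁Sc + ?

beta-minus particle

Conserve mass number: 47 = 47 + A, so A = 0.
Conserve atomic number: 20 = 21 + Z, so Z = -1.
A = 0 and Z = -1 is ⁰₋₁e — a beta-minus particle.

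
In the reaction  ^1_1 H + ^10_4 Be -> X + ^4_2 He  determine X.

Conserve mass number: 1 + 10 = A + 4, so A = 7.
Conserve atomic number: 1 + 4 = Z + 2, so Z = 3.
Z = 3 is lithium, so the species is ^7_3 Li.

Li-7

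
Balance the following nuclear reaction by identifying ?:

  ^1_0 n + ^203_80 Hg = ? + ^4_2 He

Pt-200

Conserve mass number: 1 + 203 = A + 4, so A = 200.
Conserve atomic number: 0 + 80 = Z + 2, so Z = 78.
Z = 78 is platinum, so the species is ^200_78 Pt.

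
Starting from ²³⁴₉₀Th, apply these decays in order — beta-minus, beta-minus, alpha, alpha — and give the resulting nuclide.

Start: (A, Z) = (234, 90).
After β⁻: (234, 91).
After β⁻: (234, 92).
After α: (230, 90).
After α: (226, 88).
Z = 88 is radium.

Ra-226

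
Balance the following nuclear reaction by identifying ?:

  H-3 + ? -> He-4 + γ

proton

Conserve mass number: 3 + A = 4 + 0, so A = 1.
Conserve atomic number: 1 + Z = 2 + 0, so Z = 1.
A = 1 and Z = 1 is H-1 — a proton.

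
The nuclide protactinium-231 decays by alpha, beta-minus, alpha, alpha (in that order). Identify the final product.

Rn-219

Start: (A, Z) = (231, 91).
After α: (227, 89).
After β⁻: (227, 90).
After α: (223, 88).
After α: (219, 86).
Z = 86 is radon.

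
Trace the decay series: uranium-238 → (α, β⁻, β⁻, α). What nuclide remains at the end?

Th-230

Start: (A, Z) = (238, 92).
After α: (234, 90).
After β⁻: (234, 91).
After β⁻: (234, 92).
After α: (230, 90).
Z = 90 is thorium.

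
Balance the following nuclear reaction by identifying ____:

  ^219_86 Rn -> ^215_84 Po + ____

Conserve mass number: 219 = 215 + A, so A = 4.
Conserve atomic number: 86 = 84 + Z, so Z = 2.
A = 4 and Z = 2 is ^4_2 He — an alpha particle.

alpha particle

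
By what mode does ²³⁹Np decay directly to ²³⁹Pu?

beta-minus decay

ΔA = 239 − 239 = 0; ΔZ = 94 − 93 = +1.
A is unchanged and Z rises by 1 — a neutron has become a proton (β⁻ decay).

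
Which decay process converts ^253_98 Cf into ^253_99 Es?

beta-minus decay

ΔA = 253 − 253 = 0; ΔZ = 99 − 98 = +1.
A is unchanged and Z rises by 1 — a neutron has become a proton (β⁻ decay).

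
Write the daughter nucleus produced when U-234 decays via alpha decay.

Alpha decay: mass number changes by -4, atomic number by -2.
A: 234 − 4 = 230; Z: 92 − 2 = 90.
Z = 90 is thorium, so the daughter is Th-230.

Th-230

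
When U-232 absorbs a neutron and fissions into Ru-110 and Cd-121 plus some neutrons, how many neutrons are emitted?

2

Conserve mass number: 233 = 110 + 121 + k, so k = 233 − 231 = 2.
Check atomic number: 92 = 44 + 48 + 0 = 92. ✓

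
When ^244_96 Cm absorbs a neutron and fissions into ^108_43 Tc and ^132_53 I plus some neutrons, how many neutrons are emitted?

Conserve mass number: 245 = 108 + 132 + k, so k = 245 − 240 = 5.
Check atomic number: 96 = 43 + 53 + 0 = 96. ✓

5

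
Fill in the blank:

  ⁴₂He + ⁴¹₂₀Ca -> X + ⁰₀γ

Ti-45

Conserve mass number: 4 + 41 = A + 0, so A = 45.
Conserve atomic number: 2 + 20 = Z + 0, so Z = 22.
Z = 22 is titanium, so the species is ⁴⁵₂₂Ti.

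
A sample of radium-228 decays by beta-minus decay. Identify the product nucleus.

Beta-minus decay: mass number changes by +0, atomic number by +1.
A: 228 = 228; Z: 88 + 1 = 89.
Z = 89 is actinium, so the daughter is actinium-228.

Ac-228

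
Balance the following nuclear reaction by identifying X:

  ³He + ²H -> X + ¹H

Conserve mass number: 3 + 2 = A + 1, so A = 4.
Conserve atomic number: 2 + 1 = Z + 1, so Z = 2.
A = 4 and Z = 2 is ⁴He — an alpha particle.

He-4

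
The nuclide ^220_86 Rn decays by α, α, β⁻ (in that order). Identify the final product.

Start: (A, Z) = (220, 86).
After α: (216, 84).
After α: (212, 82).
After β⁻: (212, 83).
Z = 83 is bismuth.

Bi-212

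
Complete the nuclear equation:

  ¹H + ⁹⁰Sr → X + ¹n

Conserve mass number: 1 + 90 = A + 1, so A = 90.
Conserve atomic number: 1 + 38 = Z + 0, so Z = 39.
Z = 39 is yttrium, so the species is ⁹⁰Y.

Y-90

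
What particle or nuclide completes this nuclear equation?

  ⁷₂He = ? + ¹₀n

Conserve mass number: 7 = A + 1, so A = 6.
Conserve atomic number: 2 = Z + 0, so Z = 2.
Z = 2 is helium, so the species is ⁶₂He.

He-6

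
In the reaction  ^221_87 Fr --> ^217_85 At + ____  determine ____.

Conserve mass number: 221 = 217 + A, so A = 4.
Conserve atomic number: 87 = 85 + Z, so Z = 2.
A = 4 and Z = 2 is ^4_2 He — an alpha particle.

alpha particle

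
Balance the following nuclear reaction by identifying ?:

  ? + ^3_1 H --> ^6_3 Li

Conserve mass number: A + 3 = 6, so A = 3.
Conserve atomic number: Z + 1 = 3, so Z = 2.
Z = 2 is helium, so the species is ^3_2 He.

He-3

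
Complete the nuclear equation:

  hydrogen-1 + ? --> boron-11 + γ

Conserve mass number: 1 + A = 11 + 0, so A = 10.
Conserve atomic number: 1 + Z = 5 + 0, so Z = 4.
Z = 4 is beryllium, so the species is beryllium-10.

Be-10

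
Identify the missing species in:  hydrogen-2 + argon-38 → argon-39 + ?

proton

Conserve mass number: 2 + 38 = 39 + A, so A = 1.
Conserve atomic number: 1 + 18 = 18 + Z, so Z = 1.
A = 1 and Z = 1 is hydrogen-1 — a proton.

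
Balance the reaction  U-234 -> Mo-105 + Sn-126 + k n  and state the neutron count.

3

Conserve mass number: 234 = 105 + 126 + k, so k = 234 − 231 = 3.
Check atomic number: 92 = 42 + 50 + 0 = 92. ✓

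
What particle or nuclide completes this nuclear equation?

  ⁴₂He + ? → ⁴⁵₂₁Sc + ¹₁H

Ca-42

Conserve mass number: 4 + A = 45 + 1, so A = 42.
Conserve atomic number: 2 + Z = 21 + 1, so Z = 20.
Z = 20 is calcium, so the species is ⁴²₂₀Ca.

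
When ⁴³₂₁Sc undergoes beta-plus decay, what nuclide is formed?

Beta-plus decay: mass number changes by +0, atomic number by -1.
A: 43 = 43; Z: 21 − 1 = 20.
Z = 20 is calcium, so the daughter is ⁴³₂₀Ca.

Ca-43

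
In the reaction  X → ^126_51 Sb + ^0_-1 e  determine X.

Conserve mass number: A = 126 + 0, so A = 126.
Conserve atomic number: Z = 51 − 1, so Z = 50.
Z = 50 is tin, so the species is ^126_50 Sn.

Sn-126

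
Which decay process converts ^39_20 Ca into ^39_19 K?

beta-plus decay or electron capture

ΔA = 39 − 39 = 0; ΔZ = 19 − 20 = -1.
A is unchanged and Z drops by 1 — a proton has become a neutron (β⁺ emission or electron capture).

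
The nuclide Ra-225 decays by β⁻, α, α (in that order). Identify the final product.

Start: (A, Z) = (225, 88).
After β⁻: (225, 89).
After α: (221, 87).
After α: (217, 85).
Z = 85 is astatine.

At-217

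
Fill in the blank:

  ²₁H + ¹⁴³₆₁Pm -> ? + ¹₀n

Sm-144

Conserve mass number: 2 + 143 = A + 1, so A = 144.
Conserve atomic number: 1 + 61 = Z + 0, so Z = 62.
Z = 62 is samarium, so the species is ¹⁴⁴₆₂Sm.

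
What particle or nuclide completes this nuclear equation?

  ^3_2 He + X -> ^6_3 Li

triton

Conserve mass number: 3 + A = 6, so A = 3.
Conserve atomic number: 2 + Z = 3, so Z = 1.
A = 3 and Z = 1 is ^3_1 H — a triton.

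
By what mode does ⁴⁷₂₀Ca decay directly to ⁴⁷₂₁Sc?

ΔA = 47 − 47 = 0; ΔZ = 21 − 20 = +1.
A is unchanged and Z rises by 1 — a neutron has become a proton (β⁻ decay).

beta-minus decay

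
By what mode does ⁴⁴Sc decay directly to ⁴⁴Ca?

beta-plus decay or electron capture

ΔA = 44 − 44 = 0; ΔZ = 20 − 21 = -1.
A is unchanged and Z drops by 1 — a proton has become a neutron (β⁺ emission or electron capture).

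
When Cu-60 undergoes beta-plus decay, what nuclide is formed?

Beta-plus decay: mass number changes by +0, atomic number by -1.
A: 60 = 60; Z: 29 − 1 = 28.
Z = 28 is nickel, so the daughter is Ni-60.

Ni-60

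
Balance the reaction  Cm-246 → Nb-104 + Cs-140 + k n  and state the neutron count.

Conserve mass number: 246 = 104 + 140 + k, so k = 246 − 244 = 2.
Check atomic number: 96 = 41 + 55 + 0 = 96. ✓

2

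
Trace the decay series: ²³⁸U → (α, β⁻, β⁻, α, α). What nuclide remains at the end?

Start: (A, Z) = (238, 92).
After α: (234, 90).
After β⁻: (234, 91).
After β⁻: (234, 92).
After α: (230, 90).
After α: (226, 88).
Z = 88 is radium.

Ra-226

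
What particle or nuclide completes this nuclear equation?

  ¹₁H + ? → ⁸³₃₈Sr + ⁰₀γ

Conserve mass number: 1 + A = 83 + 0, so A = 82.
Conserve atomic number: 1 + Z = 38 + 0, so Z = 37.
Z = 37 is rubidium, so the species is ⁸²₃₇Rb.

Rb-82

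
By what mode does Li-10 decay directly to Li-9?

neutron emission

ΔA = 9 − 10 = -1; ΔZ = 3 − 3 = +0.
A drops by 1 with Z unchanged — a neutron was emitted.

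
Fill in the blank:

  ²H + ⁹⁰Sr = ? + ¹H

Conserve mass number: 2 + 90 = A + 1, so A = 91.
Conserve atomic number: 1 + 38 = Z + 1, so Z = 38.
Z = 38 is strontium, so the species is ⁹¹Sr.

Sr-91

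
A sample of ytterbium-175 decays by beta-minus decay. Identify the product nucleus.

Lu-175

Beta-minus decay: mass number changes by +0, atomic number by +1.
A: 175 = 175; Z: 70 + 1 = 71.
Z = 71 is lutetium, so the daughter is lutetium-175.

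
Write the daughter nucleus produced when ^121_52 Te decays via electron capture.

Electron capture: mass number changes by +0, atomic number by -1.
A: 121 = 121; Z: 52 − 1 = 51.
Z = 51 is antimony, so the daughter is ^121_51 Sb.

Sb-121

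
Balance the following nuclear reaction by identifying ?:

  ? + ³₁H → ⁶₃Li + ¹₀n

alpha particle

Conserve mass number: A + 3 = 6 + 1, so A = 4.
Conserve atomic number: Z + 1 = 3 + 0, so Z = 2.
A = 4 and Z = 2 is ⁴₂He — an alpha particle.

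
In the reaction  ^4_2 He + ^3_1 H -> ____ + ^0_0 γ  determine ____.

Li-7

Conserve mass number: 4 + 3 = A + 0, so A = 7.
Conserve atomic number: 2 + 1 = Z + 0, so Z = 3.
Z = 3 is lithium, so the species is ^7_3 Li.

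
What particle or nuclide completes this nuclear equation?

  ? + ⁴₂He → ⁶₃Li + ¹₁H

He-3

Conserve mass number: A + 4 = 6 + 1, so A = 3.
Conserve atomic number: Z + 2 = 3 + 1, so Z = 2.
Z = 2 is helium, so the species is ³₂He.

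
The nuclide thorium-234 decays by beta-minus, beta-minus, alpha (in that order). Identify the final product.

Th-230

Start: (A, Z) = (234, 90).
After β⁻: (234, 91).
After β⁻: (234, 92).
After α: (230, 90).
Z = 90 is thorium.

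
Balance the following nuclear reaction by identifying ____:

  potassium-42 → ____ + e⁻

Ca-42

Conserve mass number: 42 = A + 0, so A = 42.
Conserve atomic number: 19 = Z − 1, so Z = 20.
Z = 20 is calcium, so the species is calcium-42.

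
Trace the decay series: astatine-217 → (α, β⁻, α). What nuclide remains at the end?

Start: (A, Z) = (217, 85).
After α: (213, 83).
After β⁻: (213, 84).
After α: (209, 82).
Z = 82 is lead.

Pb-209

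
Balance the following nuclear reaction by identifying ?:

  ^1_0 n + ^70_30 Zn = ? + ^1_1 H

Cu-70

Conserve mass number: 1 + 70 = A + 1, so A = 70.
Conserve atomic number: 0 + 30 = Z + 1, so Z = 29.
Z = 29 is copper, so the species is ^70_29 Cu.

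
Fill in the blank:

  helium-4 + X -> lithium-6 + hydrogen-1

He-3

Conserve mass number: 4 + A = 6 + 1, so A = 3.
Conserve atomic number: 2 + Z = 3 + 1, so Z = 2.
Z = 2 is helium, so the species is helium-3.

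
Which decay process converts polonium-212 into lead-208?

alpha decay

ΔA = 208 − 212 = -4; ΔZ = 82 − 84 = -2.
A drops by 4 and Z drops by 2 — the signature of alpha emission.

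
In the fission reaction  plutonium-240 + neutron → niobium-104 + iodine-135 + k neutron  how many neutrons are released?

2

Conserve mass number: 241 = 104 + 135 + k, so k = 241 − 239 = 2.
Check atomic number: 94 = 41 + 53 + 0 = 94. ✓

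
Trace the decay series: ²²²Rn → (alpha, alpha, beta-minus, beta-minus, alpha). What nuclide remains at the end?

Start: (A, Z) = (222, 86).
After α: (218, 84).
After α: (214, 82).
After β⁻: (214, 83).
After β⁻: (214, 84).
After α: (210, 82).
Z = 82 is lead.

Pb-210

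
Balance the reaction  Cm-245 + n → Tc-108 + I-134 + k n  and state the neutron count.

4

Conserve mass number: 246 = 108 + 134 + k, so k = 246 − 242 = 4.
Check atomic number: 96 = 43 + 53 + 0 = 96. ✓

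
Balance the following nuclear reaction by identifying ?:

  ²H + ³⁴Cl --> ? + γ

Conserve mass number: 2 + 34 = A + 0, so A = 36.
Conserve atomic number: 1 + 17 = Z + 0, so Z = 18.
Z = 18 is argon, so the species is ³⁶Ar.

Ar-36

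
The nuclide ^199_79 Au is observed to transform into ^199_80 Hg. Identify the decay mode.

beta-minus decay

ΔA = 199 − 199 = 0; ΔZ = 80 − 79 = +1.
A is unchanged and Z rises by 1 — a neutron has become a proton (β⁻ decay).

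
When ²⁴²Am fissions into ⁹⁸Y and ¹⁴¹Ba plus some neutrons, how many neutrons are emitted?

3

Conserve mass number: 242 = 98 + 141 + k, so k = 242 − 239 = 3.
Check atomic number: 95 = 39 + 56 + 0 = 95. ✓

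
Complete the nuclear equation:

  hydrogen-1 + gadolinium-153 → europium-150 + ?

alpha particle

Conserve mass number: 1 + 153 = 150 + A, so A = 4.
Conserve atomic number: 1 + 64 = 63 + Z, so Z = 2.
A = 4 and Z = 2 is helium-4 — an alpha particle.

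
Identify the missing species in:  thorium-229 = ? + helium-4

Conserve mass number: 229 = A + 4, so A = 225.
Conserve atomic number: 90 = Z + 2, so Z = 88.
Z = 88 is radium, so the species is radium-225.

Ra-225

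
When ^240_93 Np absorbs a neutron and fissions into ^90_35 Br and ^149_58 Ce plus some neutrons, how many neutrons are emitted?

2

Conserve mass number: 241 = 90 + 149 + k, so k = 241 − 239 = 2.
Check atomic number: 93 = 35 + 58 + 0 = 93. ✓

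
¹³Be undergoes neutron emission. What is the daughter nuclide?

Be-12

Neutron emission: mass number changes by -1, atomic number by +0.
A: 13 − 1 = 12; Z: 4 = 4.
Z = 4 is beryllium, so the daughter is ¹²Be.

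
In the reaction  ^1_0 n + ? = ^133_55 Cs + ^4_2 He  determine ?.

Conserve mass number: 1 + A = 133 + 4, so A = 136.
Conserve atomic number: 0 + Z = 55 + 2, so Z = 57.
Z = 57 is lanthanum, so the species is ^136_57 La.

La-136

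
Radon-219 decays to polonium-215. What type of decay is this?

alpha decay

ΔA = 215 − 219 = -4; ΔZ = 84 − 86 = -2.
A drops by 4 and Z drops by 2 — the signature of alpha emission.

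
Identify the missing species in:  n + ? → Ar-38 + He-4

Ca-41

Conserve mass number: 1 + A = 38 + 4, so A = 41.
Conserve atomic number: 0 + Z = 18 + 2, so Z = 20.
Z = 20 is calcium, so the species is Ca-41.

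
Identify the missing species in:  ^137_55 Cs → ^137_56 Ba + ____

beta-minus particle

Conserve mass number: 137 = 137 + A, so A = 0.
Conserve atomic number: 55 = 56 + Z, so Z = -1.
A = 0 and Z = -1 is ^0_-1 e — a beta-minus particle.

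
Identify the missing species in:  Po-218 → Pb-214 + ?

alpha particle

Conserve mass number: 218 = 214 + A, so A = 4.
Conserve atomic number: 84 = 82 + Z, so Z = 2.
A = 4 and Z = 2 is He-4 — an alpha particle.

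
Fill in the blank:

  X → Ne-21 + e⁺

Conserve mass number: A = 21 + 0, so A = 21.
Conserve atomic number: Z = 10 + 1, so Z = 11.
Z = 11 is sodium, so the species is Na-21.

Na-21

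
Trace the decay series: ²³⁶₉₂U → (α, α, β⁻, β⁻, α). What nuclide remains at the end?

Ra-224

Start: (A, Z) = (236, 92).
After α: (232, 90).
After α: (228, 88).
After β⁻: (228, 89).
After β⁻: (228, 90).
After α: (224, 88).
Z = 88 is radium.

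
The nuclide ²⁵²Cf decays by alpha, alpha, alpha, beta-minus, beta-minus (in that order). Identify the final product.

Pu-240

Start: (A, Z) = (252, 98).
After α: (248, 96).
After α: (244, 94).
After α: (240, 92).
After β⁻: (240, 93).
After β⁻: (240, 94).
Z = 94 is plutonium.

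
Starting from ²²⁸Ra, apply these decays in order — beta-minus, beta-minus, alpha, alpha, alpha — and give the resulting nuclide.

Po-216

Start: (A, Z) = (228, 88).
After β⁻: (228, 89).
After β⁻: (228, 90).
After α: (224, 88).
After α: (220, 86).
After α: (216, 84).
Z = 84 is polonium.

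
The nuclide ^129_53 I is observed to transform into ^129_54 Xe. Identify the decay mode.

beta-minus decay

ΔA = 129 − 129 = 0; ΔZ = 54 − 53 = +1.
A is unchanged and Z rises by 1 — a neutron has become a proton (β⁻ decay).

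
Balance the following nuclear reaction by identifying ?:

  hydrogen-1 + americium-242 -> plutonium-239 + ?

Conserve mass number: 1 + 242 = 239 + A, so A = 4.
Conserve atomic number: 1 + 95 = 94 + Z, so Z = 2.
A = 4 and Z = 2 is helium-4 — an alpha particle.

alpha particle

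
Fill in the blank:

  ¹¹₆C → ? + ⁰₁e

Conserve mass number: 11 = A + 0, so A = 11.
Conserve atomic number: 6 = Z + 1, so Z = 5.
Z = 5 is boron, so the species is ¹¹₅B.

B-11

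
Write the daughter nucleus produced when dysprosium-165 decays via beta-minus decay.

Ho-165

Beta-minus decay: mass number changes by +0, atomic number by +1.
A: 165 = 165; Z: 66 + 1 = 67.
Z = 67 is holmium, so the daughter is holmium-165.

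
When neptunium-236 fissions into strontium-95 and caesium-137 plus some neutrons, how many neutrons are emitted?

4

Conserve mass number: 236 = 95 + 137 + k, so k = 236 − 232 = 4.
Check atomic number: 93 = 38 + 55 + 0 = 93. ✓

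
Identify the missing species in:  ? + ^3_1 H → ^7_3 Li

alpha particle

Conserve mass number: A + 3 = 7, so A = 4.
Conserve atomic number: Z + 1 = 3, so Z = 2.
A = 4 and Z = 2 is ^4_2 He — an alpha particle.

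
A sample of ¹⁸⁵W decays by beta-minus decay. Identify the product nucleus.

Beta-minus decay: mass number changes by +0, atomic number by +1.
A: 185 = 185; Z: 74 + 1 = 75.
Z = 75 is rhenium, so the daughter is ¹⁸⁵Re.

Re-185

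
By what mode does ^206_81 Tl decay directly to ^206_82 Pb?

ΔA = 206 − 206 = 0; ΔZ = 82 − 81 = +1.
A is unchanged and Z rises by 1 — a neutron has become a proton (β⁻ decay).

beta-minus decay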